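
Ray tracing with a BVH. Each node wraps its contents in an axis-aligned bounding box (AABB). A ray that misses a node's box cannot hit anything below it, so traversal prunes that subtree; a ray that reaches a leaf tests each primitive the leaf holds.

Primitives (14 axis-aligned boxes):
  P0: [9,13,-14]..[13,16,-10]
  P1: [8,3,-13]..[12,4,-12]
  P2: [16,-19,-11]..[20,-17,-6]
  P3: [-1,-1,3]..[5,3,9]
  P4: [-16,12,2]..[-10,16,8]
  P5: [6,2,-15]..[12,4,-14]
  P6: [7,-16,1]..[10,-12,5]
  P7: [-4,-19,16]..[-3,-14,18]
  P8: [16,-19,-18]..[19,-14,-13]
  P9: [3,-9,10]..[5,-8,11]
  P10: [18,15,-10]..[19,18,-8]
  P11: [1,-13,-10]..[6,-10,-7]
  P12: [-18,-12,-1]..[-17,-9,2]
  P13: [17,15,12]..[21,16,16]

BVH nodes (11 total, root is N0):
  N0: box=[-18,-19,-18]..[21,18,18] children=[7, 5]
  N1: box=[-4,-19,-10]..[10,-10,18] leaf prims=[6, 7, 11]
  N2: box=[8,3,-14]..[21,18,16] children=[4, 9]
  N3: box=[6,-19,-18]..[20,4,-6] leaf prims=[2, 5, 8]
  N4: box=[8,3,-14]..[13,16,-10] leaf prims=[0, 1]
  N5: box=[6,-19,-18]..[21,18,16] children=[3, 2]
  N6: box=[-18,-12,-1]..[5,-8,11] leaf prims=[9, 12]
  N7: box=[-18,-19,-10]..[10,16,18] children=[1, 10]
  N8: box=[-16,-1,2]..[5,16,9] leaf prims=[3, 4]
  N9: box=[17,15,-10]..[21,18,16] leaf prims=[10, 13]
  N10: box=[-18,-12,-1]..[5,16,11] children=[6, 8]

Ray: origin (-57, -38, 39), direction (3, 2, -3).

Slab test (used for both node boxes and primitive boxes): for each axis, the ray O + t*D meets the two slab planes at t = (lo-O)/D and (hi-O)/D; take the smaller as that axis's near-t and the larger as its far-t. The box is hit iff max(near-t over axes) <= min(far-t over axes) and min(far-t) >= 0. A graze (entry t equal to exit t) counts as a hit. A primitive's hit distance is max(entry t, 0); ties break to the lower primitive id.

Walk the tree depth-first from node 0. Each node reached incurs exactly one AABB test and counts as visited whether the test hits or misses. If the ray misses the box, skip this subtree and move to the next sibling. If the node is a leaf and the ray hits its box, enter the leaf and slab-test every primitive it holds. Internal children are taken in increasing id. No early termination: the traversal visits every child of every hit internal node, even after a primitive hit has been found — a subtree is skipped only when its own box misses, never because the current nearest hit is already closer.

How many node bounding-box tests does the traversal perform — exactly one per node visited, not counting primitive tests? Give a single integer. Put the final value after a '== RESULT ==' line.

Traverse from the root:
N0 x:[13,26] y:[19/2,28] z:[7,19] -> hit [13,19], descend [5, 7]
  N5 x:[21,26] y:[19/2,28] z:[23/3,19] -> miss, prune
  N7 x:[13,67/3] y:[19/2,27] z:[7,49/3] -> hit [13,49/3], descend [1, 10]
    N1 x:[53/3,67/3] y:[19/2,14] z:[7,49/3] -> miss, prune
    N10 x:[13,62/3] y:[13,27] z:[28/3,40/3] -> hit [13,40/3], descend [6, 8]
      N6 x:[13,62/3] y:[13,15] z:[28/3,40/3] -> hit [13,40/3] leaf, test {P9(miss), P12@t=13}
      N8 x:[41/3,62/3] y:[37/2,27] z:[10,37/3] -> miss, prune

7 AABB tests over nodes [0, 5, 7, 1, 10, 6, 8]; 1 leaf entered; closest P12.

== RESULT ==
7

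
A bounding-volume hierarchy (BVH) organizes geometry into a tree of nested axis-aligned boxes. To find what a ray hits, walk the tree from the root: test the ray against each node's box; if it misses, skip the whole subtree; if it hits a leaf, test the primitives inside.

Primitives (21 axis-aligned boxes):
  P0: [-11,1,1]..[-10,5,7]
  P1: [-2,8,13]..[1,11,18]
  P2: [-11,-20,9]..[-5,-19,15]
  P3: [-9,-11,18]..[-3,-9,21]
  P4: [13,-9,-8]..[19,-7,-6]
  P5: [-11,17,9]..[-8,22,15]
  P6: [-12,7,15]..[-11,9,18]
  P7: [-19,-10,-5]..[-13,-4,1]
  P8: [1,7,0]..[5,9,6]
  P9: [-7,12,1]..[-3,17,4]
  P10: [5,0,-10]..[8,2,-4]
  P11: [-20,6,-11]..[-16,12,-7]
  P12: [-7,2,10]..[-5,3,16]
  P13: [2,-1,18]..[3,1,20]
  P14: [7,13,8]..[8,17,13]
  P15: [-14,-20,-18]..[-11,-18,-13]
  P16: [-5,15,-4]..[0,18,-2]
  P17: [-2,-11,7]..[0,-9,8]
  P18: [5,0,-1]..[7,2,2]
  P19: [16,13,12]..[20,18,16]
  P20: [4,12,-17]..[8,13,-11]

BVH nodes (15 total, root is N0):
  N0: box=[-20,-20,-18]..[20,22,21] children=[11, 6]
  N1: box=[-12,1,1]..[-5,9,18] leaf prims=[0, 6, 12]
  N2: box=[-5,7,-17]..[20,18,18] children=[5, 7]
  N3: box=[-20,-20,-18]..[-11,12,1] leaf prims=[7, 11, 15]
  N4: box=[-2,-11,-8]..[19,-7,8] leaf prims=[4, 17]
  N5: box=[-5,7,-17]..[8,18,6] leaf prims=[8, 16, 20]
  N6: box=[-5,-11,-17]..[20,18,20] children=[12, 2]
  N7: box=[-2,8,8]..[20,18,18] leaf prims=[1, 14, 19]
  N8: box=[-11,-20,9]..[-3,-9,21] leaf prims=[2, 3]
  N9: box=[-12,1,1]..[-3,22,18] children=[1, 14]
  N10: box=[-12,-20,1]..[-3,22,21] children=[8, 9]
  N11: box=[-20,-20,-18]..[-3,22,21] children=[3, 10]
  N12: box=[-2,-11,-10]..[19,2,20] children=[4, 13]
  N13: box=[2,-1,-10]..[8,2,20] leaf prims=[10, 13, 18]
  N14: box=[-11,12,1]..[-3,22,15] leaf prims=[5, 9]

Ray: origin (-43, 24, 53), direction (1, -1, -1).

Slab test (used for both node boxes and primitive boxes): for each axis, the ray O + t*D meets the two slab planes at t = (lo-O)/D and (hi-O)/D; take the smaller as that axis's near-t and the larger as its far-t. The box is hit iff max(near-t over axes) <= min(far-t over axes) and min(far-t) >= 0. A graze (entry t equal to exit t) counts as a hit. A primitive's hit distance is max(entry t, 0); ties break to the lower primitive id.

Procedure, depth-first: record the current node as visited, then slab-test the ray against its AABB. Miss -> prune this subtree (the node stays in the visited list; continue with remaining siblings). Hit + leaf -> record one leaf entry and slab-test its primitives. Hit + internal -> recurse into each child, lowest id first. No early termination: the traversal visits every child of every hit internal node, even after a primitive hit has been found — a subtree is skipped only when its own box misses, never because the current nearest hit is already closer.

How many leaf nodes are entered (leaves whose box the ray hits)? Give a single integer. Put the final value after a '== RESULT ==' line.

Traverse from the root:
N0 x:[23,63] y:[2,44] z:[32,71] -> hit [32,44], descend [6, 11]
  N6 x:[38,63] y:[6,35] z:[33,70] -> miss, prune
  N11 x:[23,40] y:[2,44] z:[32,71] -> hit [32,40], descend [3, 10]
    N3 x:[23,32] y:[12,44] z:[52,71] -> miss, prune
    N10 x:[31,40] y:[2,44] z:[32,52] -> hit [32,40], descend [8, 9]
      N8 x:[32,40] y:[33,44] z:[32,44] -> hit [33,40] leaf, test {P2(miss), P3@t=34}
      N9 x:[31,40] y:[2,23] z:[35,52] -> miss, prune

Visited [0, 6, 11, 3, 10, 8, 9]. Tests: 7 box, 1 leaf. Nearest: P3.

== RESULT ==
1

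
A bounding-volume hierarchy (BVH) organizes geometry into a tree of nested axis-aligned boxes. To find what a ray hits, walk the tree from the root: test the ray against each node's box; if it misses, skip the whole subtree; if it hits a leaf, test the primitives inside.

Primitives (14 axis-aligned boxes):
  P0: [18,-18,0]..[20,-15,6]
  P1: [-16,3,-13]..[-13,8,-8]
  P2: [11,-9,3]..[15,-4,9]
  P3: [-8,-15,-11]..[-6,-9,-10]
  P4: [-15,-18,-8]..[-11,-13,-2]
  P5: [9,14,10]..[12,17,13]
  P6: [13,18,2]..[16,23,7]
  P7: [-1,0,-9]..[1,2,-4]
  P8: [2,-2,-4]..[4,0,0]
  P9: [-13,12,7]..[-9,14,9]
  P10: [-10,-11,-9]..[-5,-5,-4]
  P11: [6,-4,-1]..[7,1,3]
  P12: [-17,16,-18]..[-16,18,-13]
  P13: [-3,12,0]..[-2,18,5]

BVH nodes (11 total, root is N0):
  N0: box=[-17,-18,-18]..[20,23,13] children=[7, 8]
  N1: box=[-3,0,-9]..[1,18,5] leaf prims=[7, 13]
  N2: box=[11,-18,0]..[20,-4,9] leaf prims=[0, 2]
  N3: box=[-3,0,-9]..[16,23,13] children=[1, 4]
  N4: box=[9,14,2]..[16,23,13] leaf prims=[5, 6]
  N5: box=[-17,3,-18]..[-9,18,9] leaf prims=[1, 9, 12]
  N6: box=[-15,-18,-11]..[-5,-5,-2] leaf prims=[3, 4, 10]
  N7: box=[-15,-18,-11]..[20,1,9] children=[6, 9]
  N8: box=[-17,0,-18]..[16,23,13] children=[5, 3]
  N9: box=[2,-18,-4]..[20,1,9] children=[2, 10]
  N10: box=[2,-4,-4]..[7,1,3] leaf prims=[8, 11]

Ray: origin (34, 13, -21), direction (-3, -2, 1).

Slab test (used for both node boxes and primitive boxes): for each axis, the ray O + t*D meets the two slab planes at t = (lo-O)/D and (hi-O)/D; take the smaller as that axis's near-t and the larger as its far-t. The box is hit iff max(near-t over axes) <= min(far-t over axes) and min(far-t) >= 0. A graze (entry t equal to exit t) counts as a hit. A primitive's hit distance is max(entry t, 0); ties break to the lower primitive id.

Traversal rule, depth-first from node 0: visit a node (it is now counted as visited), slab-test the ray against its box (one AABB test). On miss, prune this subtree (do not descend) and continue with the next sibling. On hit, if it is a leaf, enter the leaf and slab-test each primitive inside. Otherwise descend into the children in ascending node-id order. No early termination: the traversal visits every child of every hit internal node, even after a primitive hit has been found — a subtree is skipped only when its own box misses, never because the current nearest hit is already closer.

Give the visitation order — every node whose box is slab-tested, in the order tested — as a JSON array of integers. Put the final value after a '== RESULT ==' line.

Traverse from the root:
N0 x:[14/3,17] y:[-5,31/2] z:[3,34] -> hit [14/3,31/2], descend [7, 8]
  N7 x:[14/3,49/3] y:[6,31/2] z:[10,30] -> hit [10,31/2], descend [6, 9]
    N6 x:[13,49/3] y:[9,31/2] z:[10,19] -> hit [13,31/2] leaf, test {P3(miss), P4@t=15, P10(miss)}
    N9 x:[14/3,32/3] y:[6,31/2] z:[17,30] -> miss, prune
  N8 x:[6,17] y:[-5,13/2] z:[3,34] -> hit [6,13/2], descend [3, 5]
    N3 x:[6,37/3] y:[-5,13/2] z:[12,34] -> miss, prune
    N5 x:[43/3,17] y:[-5/2,5] z:[3,30] -> miss, prune

7 AABB tests over nodes [0, 7, 6, 9, 8, 3, 5]; 1 leaf entered; closest P4.

== RESULT ==
[0, 7, 6, 9, 8, 3, 5]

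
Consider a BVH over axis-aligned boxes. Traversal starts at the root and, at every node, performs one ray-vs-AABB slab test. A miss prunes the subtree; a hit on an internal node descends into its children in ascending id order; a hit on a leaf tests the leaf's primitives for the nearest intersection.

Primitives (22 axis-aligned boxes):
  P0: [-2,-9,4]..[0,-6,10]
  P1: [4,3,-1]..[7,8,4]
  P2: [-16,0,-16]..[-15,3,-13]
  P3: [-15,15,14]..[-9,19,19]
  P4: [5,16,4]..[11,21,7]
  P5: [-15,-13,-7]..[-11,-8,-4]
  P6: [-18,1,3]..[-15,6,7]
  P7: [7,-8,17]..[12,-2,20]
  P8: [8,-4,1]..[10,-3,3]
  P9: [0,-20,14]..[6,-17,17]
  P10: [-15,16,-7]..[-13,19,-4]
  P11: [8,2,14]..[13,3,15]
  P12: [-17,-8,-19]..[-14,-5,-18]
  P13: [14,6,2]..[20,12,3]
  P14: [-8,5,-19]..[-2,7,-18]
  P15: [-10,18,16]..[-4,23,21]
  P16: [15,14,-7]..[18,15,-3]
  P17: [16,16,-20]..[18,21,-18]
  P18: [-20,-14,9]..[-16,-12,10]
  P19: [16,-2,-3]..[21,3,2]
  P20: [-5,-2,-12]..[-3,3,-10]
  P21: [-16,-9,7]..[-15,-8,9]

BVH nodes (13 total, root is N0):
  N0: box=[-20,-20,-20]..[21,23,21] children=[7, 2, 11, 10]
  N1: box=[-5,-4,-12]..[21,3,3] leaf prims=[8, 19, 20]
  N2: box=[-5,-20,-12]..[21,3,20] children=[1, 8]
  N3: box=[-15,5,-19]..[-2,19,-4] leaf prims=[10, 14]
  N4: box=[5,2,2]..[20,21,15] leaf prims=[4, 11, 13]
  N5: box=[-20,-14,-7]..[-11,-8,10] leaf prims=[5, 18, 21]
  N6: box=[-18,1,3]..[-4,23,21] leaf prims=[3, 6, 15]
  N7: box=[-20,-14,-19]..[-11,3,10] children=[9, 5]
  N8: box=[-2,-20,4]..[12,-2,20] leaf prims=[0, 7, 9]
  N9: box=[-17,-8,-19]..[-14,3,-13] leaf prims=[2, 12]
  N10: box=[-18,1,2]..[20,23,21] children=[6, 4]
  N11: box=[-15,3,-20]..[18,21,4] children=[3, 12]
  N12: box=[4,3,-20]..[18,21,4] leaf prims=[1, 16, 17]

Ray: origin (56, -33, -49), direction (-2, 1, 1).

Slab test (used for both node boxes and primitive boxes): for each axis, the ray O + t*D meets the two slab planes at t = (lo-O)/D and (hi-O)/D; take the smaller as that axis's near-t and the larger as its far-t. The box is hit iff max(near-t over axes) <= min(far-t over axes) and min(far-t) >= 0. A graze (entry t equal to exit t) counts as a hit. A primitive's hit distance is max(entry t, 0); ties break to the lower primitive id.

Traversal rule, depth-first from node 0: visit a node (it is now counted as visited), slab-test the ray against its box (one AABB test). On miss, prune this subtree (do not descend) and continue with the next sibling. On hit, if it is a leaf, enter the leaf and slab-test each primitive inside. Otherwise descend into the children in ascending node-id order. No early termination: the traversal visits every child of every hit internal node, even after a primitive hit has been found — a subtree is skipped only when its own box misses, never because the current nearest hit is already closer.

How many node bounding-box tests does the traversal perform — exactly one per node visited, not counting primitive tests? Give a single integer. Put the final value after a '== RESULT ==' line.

Walk:
N0 x:[35/2,38] y:[13,56] z:[29,70] -> hit [29,38], descend [2, 7, 10, 11]
  N2 x:[35/2,61/2] y:[13,36] z:[37,69] -> miss, prune
  N7 x:[67/2,38] y:[19,36] z:[30,59] -> hit [67/2,36], descend [5, 9]
    N5 x:[67/2,38] y:[19,25] z:[42,59] -> miss, prune
    N9 x:[35,73/2] y:[25,36] z:[30,36] -> hit [35,36] leaf, test {P2@t=71/2, P12(miss)}
  N10 x:[18,37] y:[34,56] z:[51,70] -> miss, prune
  N11 x:[19,71/2] y:[36,54] z:[29,53] -> miss, prune

7 AABB tests over nodes [0, 2, 7, 5, 9, 10, 11]; 1 leaf entered; closest P2.

== RESULT ==
7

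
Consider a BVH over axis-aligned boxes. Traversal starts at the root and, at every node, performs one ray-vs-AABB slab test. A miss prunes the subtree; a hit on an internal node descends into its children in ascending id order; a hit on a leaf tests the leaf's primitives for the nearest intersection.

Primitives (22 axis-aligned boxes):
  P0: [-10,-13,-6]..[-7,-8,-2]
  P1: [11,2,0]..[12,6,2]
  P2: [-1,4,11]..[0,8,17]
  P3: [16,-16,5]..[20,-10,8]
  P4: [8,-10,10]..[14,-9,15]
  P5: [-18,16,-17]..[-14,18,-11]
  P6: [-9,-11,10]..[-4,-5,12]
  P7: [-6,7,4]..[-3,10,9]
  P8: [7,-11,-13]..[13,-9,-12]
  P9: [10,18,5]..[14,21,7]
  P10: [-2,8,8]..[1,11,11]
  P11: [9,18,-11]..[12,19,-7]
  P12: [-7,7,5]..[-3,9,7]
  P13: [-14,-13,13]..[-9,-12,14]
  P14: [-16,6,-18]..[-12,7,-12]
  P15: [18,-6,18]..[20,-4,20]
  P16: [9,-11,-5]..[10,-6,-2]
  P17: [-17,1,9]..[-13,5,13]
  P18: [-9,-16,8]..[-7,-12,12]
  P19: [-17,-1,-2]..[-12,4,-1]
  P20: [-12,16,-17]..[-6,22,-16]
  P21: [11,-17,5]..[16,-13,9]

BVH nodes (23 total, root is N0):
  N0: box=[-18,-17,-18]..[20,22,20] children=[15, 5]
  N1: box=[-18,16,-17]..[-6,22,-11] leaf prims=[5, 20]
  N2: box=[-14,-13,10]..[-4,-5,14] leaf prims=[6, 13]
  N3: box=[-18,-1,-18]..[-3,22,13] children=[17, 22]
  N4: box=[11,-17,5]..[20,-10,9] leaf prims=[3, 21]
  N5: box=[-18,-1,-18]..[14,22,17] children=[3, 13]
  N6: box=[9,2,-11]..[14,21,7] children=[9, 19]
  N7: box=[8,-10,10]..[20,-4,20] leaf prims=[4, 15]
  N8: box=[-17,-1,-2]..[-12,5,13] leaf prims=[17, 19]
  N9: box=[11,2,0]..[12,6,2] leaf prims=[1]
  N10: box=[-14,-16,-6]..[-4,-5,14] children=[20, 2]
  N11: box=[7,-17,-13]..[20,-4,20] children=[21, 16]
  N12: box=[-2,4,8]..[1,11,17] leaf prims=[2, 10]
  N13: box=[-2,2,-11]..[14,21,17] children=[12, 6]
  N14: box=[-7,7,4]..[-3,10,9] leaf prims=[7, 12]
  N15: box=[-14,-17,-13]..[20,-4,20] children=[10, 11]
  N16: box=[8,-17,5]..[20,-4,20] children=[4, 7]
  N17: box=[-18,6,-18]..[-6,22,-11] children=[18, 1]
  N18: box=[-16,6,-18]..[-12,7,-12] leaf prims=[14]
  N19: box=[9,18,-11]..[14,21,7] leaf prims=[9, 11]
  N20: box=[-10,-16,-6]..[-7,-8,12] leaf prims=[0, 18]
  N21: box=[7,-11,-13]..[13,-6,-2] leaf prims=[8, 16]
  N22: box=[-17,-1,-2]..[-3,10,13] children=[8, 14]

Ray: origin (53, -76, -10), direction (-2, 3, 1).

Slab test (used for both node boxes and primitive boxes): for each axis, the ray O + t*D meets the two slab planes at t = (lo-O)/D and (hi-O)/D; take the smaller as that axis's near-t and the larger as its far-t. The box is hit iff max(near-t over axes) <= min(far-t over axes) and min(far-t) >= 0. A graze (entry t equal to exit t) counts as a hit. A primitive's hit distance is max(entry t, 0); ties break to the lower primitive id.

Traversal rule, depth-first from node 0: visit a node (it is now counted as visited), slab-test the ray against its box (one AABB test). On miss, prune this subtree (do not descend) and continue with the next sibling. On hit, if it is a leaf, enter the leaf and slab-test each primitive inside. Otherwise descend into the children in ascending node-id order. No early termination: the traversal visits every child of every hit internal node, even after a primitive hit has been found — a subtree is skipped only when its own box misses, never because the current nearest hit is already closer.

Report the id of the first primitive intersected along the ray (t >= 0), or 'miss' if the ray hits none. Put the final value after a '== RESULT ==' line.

Trace the traversal:
N0 x:[33/2,71/2] y:[59/3,98/3] z:[-8,30] -> hit [59/3,30], descend [5, 15]
  N5 x:[39/2,71/2] y:[25,98/3] z:[-8,27] -> hit [25,27], descend [3, 13]
    N3 x:[28,71/2] y:[25,98/3] z:[-8,23] -> miss, prune
    N13 x:[39/2,55/2] y:[26,97/3] z:[-1,27] -> hit [26,27], descend [6, 12]
      N6 x:[39/2,22] y:[26,97/3] z:[-1,17] -> miss, prune
      N12 x:[26,55/2] y:[80/3,29] z:[18,27] -> hit [80/3,27] leaf, test {P2@t=80/3, P10(miss)}
  N15 x:[33/2,67/2] y:[59/3,24] z:[-3,30] -> hit [59/3,24], descend [10, 11]
    N10 x:[57/2,67/2] y:[20,71/3] z:[4,24] -> miss, prune
    N11 x:[33/2,23] y:[59/3,24] z:[-3,30] -> hit [59/3,23], descend [16, 21]
      N16 x:[33/2,45/2] y:[59/3,24] z:[15,30] -> hit [59/3,45/2], descend [4, 7]
        N4 x:[33/2,21] y:[59/3,22] z:[15,19] -> miss, prune
        N7 x:[33/2,45/2] y:[22,24] z:[20,30] -> hit [22,45/2] leaf, test {P4@t=22, P15(miss)}
      N21 x:[20,23] y:[65/3,70/3] z:[-3,8] -> miss, prune

order=[0, 5, 3, 13, 6, 12, 15, 10, 11, 16, 4, 7, 21]  |boxes|=13  |leaves|=2  hit=P4

== RESULT ==
4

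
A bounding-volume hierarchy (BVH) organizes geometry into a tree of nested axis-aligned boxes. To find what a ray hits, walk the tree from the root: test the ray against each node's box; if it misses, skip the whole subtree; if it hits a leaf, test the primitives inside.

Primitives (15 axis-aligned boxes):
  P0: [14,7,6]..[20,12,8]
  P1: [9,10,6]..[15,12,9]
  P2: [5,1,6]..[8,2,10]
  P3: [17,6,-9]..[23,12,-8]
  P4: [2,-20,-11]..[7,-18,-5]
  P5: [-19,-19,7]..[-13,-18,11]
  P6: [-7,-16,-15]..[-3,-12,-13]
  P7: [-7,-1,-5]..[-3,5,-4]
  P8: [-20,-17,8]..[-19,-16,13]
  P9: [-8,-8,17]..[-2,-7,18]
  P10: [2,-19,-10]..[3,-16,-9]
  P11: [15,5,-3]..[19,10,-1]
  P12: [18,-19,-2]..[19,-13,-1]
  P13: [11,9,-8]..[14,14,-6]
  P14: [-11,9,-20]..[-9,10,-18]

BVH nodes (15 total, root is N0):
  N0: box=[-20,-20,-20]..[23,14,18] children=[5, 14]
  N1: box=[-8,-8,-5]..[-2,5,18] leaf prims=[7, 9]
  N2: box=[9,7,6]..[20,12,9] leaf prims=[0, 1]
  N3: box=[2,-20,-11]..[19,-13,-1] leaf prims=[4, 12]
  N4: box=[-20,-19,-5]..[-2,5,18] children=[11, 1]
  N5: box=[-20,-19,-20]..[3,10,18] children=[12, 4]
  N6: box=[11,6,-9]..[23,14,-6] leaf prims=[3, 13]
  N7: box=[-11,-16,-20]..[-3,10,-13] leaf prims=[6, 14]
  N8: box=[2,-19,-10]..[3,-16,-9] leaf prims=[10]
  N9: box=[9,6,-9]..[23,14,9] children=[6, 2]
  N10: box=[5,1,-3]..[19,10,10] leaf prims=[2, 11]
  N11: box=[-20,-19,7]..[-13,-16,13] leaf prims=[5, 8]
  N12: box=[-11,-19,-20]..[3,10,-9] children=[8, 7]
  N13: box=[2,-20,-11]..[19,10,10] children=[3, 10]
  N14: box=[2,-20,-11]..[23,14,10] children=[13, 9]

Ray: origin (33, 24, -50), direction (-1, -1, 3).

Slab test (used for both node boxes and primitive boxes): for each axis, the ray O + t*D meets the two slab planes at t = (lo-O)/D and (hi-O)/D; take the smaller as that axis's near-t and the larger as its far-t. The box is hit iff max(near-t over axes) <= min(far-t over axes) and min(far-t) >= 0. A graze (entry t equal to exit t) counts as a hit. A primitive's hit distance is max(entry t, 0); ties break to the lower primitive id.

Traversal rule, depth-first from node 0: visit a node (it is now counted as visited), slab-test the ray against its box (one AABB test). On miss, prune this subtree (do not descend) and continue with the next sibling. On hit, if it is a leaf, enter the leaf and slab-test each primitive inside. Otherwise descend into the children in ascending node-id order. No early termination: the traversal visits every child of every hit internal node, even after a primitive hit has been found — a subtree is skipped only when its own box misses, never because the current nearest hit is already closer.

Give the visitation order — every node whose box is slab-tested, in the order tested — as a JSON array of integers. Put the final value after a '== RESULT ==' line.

Walk:
N0 x:[10,53] y:[10,44] z:[10,68/3] -> hit [10,68/3], descend [5, 14]
  N5 x:[30,53] y:[14,43] z:[10,68/3] -> miss, prune
  N14 x:[10,31] y:[10,44] z:[13,20] -> hit [13,20], descend [9, 13]
    N9 x:[10,24] y:[10,18] z:[41/3,59/3] -> hit [41/3,18], descend [2, 6]
      N2 x:[13,24] y:[12,17] z:[56/3,59/3] -> miss, prune
      N6 x:[10,22] y:[10,18] z:[41/3,44/3] -> hit [41/3,44/3] leaf, test {P3@t=41/3, P13(miss)}
    N13 x:[14,31] y:[14,44] z:[13,20] -> hit [14,20], descend [3, 10]
      N3 x:[14,31] y:[37,44] z:[13,49/3] -> miss, prune
      N10 x:[14,28] y:[14,23] z:[47/3,20] -> hit [47/3,20] leaf, test {P2(miss), P11@t=47/3}

Summary -> nodes [0, 5, 14, 9, 2, 6, 13, 3, 10]; box-tests=9; leaf-entries=2; first=P3

== RESULT ==
[0, 5, 14, 9, 2, 6, 13, 3, 10]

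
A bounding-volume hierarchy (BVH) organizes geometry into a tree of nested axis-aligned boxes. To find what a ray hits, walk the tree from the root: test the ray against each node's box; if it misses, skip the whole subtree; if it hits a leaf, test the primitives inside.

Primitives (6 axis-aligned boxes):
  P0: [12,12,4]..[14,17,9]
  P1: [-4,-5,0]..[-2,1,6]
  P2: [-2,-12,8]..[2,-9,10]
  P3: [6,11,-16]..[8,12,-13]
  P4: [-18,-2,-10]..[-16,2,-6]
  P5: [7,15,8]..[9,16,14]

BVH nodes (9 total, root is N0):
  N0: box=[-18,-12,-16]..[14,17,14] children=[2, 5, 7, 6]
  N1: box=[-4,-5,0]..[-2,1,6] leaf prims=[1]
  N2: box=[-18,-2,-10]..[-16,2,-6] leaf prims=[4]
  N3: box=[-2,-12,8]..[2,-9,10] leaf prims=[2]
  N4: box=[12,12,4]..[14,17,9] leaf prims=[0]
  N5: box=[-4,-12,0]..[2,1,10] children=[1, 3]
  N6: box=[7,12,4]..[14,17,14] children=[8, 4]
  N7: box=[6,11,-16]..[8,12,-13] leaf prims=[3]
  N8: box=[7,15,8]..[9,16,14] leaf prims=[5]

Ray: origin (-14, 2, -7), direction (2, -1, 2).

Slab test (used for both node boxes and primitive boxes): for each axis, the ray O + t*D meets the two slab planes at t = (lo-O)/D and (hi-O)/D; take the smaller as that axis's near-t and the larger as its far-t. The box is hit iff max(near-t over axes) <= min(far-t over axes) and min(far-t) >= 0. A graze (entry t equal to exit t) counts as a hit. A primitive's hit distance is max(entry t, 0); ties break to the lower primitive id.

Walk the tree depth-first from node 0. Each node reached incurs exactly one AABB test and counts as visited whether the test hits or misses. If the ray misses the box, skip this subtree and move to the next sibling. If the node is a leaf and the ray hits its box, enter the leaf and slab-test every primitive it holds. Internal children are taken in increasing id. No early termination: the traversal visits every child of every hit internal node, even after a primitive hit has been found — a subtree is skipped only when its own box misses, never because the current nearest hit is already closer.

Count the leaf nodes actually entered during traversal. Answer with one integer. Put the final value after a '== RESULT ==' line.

Trace the traversal:
N0 x:[-2,14] y:[-15,14] z:[-9/2,21/2] -> hit [-2,21/2], descend [2, 5, 6, 7]
  N2 x:[-2,-1] y:[0,4] z:[-3/2,1/2] -> miss, prune
  N5 x:[5,8] y:[1,14] z:[7/2,17/2] -> hit [5,8], descend [1, 3]
    N1 x:[5,6] y:[1,7] z:[7/2,13/2] -> hit [5,6] leaf, test {P1@t=5}
    N3 x:[6,8] y:[11,14] z:[15/2,17/2] -> miss, prune
  N6 x:[21/2,14] y:[-15,-10] z:[11/2,21/2] -> miss, prune
  N7 x:[10,11] y:[-10,-9] z:[-9/2,-3] -> miss, prune

Summary -> nodes [0, 2, 5, 1, 3, 6, 7]; box-tests=7; leaf-entries=1; first=P1

== RESULT ==
1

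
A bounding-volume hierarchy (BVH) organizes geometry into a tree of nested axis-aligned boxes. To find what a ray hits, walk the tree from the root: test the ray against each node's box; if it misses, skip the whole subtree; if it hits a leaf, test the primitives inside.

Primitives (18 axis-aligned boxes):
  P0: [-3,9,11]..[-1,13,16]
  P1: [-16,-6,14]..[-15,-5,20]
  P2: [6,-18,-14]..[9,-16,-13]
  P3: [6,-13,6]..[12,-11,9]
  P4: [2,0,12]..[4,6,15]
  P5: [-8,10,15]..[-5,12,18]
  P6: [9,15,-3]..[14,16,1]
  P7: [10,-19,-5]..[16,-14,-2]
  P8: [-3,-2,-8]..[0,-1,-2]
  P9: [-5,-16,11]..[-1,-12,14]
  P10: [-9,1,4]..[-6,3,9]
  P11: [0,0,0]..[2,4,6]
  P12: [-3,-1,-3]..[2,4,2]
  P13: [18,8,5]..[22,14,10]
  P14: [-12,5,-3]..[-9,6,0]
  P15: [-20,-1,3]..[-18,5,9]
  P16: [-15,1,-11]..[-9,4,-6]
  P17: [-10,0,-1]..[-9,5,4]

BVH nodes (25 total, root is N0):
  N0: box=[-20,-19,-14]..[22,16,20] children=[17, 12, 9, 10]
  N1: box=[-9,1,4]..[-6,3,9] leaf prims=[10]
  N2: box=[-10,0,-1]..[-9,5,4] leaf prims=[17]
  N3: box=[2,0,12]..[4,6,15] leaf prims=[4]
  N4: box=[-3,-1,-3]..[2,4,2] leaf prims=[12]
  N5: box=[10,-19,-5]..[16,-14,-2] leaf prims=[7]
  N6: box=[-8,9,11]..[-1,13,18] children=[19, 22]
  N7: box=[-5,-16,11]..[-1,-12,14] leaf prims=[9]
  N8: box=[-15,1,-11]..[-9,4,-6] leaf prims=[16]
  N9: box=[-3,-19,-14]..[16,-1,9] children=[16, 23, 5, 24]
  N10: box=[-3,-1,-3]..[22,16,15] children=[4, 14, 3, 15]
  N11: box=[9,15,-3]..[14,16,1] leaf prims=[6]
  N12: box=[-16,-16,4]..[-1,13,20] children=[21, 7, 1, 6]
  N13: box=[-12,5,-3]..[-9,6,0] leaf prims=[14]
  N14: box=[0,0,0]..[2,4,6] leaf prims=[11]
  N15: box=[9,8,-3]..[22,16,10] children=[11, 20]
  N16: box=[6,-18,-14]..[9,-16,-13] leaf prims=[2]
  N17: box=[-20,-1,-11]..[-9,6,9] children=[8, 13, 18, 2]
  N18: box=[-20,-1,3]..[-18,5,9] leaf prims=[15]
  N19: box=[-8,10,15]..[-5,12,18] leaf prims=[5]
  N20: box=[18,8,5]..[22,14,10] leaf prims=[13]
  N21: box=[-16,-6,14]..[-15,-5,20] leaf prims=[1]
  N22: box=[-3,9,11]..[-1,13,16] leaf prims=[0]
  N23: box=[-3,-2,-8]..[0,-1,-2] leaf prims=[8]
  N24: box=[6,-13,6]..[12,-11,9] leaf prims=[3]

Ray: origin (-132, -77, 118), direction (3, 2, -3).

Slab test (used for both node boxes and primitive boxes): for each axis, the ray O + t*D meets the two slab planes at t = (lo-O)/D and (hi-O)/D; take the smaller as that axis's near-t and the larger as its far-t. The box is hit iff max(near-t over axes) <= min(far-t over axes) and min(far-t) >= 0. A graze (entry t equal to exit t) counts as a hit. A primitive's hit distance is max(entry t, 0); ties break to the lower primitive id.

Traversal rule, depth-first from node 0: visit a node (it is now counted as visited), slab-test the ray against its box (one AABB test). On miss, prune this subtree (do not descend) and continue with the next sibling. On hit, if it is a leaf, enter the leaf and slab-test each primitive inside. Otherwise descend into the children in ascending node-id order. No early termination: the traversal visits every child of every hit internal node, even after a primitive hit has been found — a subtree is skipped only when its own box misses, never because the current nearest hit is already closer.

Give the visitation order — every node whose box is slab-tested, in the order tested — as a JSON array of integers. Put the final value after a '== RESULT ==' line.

Trace the traversal:
N0 x:[112/3,154/3] y:[29,93/2] z:[98/3,44] -> hit [112/3,44], descend [9, 10, 12, 17]
  N9 x:[43,148/3] y:[29,38] z:[109/3,44] -> miss, prune
  N10 x:[43,154/3] y:[38,93/2] z:[103/3,121/3] -> miss, prune
  N12 x:[116/3,131/3] y:[61/2,45] z:[98/3,38] -> miss, prune
  N17 x:[112/3,41] y:[38,83/2] z:[109/3,43] -> hit [38,41], descend [2, 8, 13, 18]
    N2 x:[122/3,41] y:[77/2,41] z:[38,119/3] -> miss, prune
    N8 x:[39,41] y:[39,81/2] z:[124/3,43] -> miss, prune
    N13 x:[40,41] y:[41,83/2] z:[118/3,121/3] -> miss, prune
    N18 x:[112/3,38] y:[38,41] z:[109/3,115/3] -> hit [38,38] leaf, test {P15@t=38}

order=[0, 9, 10, 12, 17, 2, 8, 13, 18]  |boxes|=9  |leaves|=1  hit=P15

== RESULT ==
[0, 9, 10, 12, 17, 2, 8, 13, 18]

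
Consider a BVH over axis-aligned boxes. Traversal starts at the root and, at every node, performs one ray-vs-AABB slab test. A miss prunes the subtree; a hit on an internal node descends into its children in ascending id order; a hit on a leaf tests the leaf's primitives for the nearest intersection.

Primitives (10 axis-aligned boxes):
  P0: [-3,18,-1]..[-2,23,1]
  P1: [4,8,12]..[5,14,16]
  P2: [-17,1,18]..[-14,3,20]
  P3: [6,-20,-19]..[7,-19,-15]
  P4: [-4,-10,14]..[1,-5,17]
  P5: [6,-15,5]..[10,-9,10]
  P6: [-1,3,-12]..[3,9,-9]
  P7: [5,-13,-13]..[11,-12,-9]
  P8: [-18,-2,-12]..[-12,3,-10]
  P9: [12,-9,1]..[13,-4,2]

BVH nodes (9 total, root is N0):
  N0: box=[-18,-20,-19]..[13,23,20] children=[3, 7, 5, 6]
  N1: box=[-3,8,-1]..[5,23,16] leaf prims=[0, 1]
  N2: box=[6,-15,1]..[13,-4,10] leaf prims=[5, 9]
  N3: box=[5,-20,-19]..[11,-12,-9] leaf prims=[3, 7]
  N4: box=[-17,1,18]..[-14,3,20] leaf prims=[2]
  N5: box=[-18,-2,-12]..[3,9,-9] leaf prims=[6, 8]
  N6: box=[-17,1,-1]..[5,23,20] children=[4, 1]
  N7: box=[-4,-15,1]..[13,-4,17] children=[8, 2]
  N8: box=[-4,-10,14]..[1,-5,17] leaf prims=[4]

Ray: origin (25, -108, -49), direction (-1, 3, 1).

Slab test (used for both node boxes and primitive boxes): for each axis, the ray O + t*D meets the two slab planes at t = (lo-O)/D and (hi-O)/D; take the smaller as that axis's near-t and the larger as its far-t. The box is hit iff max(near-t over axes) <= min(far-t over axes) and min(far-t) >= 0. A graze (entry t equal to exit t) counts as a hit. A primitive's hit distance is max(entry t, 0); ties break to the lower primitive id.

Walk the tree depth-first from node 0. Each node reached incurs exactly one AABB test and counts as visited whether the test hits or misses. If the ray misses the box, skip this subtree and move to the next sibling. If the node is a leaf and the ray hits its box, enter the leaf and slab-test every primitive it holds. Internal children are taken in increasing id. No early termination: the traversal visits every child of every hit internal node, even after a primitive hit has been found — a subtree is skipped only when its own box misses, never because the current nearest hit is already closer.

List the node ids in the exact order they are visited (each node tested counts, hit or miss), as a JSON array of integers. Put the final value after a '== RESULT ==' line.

Walk:
N0 x:[12,43] y:[88/3,131/3] z:[30,69] -> hit [30,43], descend [3, 5, 6, 7]
  N3 x:[14,20] y:[88/3,32] z:[30,40] -> miss, prune
  N5 x:[22,43] y:[106/3,39] z:[37,40] -> hit [37,39] leaf, test {P6(miss), P8@t=37}
  N6 x:[20,42] y:[109/3,131/3] z:[48,69] -> miss, prune
  N7 x:[12,29] y:[31,104/3] z:[50,66] -> miss, prune

5 AABB tests over nodes [0, 3, 5, 6, 7]; 1 leaf entered; closest P8.

== RESULT ==
[0, 3, 5, 6, 7]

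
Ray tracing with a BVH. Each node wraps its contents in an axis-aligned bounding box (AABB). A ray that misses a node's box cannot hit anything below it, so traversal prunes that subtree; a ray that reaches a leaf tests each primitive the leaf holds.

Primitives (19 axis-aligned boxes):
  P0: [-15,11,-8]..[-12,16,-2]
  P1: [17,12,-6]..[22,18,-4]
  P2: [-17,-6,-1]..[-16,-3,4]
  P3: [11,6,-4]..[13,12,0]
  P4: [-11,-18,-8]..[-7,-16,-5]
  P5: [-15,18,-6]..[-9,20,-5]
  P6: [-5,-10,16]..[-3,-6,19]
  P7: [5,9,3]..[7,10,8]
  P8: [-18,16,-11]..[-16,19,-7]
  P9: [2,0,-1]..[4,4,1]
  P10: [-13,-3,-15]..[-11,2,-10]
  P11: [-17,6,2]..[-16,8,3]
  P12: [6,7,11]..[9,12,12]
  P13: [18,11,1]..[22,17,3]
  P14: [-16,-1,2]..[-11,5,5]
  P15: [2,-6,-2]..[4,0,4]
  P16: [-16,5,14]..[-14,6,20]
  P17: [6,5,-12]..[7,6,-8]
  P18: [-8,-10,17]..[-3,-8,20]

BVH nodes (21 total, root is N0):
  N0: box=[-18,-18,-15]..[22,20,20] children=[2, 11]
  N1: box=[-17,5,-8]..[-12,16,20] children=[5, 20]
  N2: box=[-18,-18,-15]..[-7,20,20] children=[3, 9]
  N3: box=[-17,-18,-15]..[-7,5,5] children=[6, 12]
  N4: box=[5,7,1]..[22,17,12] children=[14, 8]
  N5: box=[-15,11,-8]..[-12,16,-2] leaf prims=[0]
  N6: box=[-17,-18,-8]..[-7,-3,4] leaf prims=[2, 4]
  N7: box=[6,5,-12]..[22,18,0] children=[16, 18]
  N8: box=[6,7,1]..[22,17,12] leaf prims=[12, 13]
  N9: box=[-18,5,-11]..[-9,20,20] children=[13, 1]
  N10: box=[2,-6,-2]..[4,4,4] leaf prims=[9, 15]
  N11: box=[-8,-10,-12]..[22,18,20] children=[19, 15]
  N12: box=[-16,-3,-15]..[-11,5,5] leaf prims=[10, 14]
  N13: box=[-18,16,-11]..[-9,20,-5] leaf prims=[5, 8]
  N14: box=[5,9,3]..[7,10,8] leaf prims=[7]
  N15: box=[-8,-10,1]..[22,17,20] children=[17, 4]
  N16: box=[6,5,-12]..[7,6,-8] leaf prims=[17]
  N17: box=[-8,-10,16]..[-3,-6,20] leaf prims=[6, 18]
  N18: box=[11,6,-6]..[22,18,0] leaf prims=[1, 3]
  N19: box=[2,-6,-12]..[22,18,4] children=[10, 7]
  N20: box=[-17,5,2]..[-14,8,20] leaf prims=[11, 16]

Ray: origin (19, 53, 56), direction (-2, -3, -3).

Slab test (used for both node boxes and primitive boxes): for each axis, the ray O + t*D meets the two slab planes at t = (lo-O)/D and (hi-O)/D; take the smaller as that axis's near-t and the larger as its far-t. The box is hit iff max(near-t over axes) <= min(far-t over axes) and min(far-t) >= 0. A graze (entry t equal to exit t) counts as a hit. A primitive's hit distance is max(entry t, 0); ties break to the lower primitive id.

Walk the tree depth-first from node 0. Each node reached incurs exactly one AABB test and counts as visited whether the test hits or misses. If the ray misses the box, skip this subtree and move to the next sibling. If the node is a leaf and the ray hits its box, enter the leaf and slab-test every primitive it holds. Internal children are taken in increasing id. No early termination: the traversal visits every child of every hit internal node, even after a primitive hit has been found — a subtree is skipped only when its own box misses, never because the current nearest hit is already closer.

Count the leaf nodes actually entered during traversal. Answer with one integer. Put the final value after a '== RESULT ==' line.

Walk:
N0 x:[-3/2,37/2] y:[11,71/3] z:[12,71/3] -> hit [12,37/2], descend [2, 11]
  N2 x:[13,37/2] y:[11,71/3] z:[12,71/3] -> hit [13,37/2], descend [3, 9]
    N3 x:[13,18] y:[16,71/3] z:[17,71/3] -> hit [17,18], descend [6, 12]
      N6 x:[13,18] y:[56/3,71/3] z:[52/3,64/3] -> miss, prune
      N12 x:[15,35/2] y:[16,56/3] z:[17,71/3] -> hit [17,35/2] leaf, test {P10(miss), P14@t=17}
    N9 x:[14,37/2] y:[11,16] z:[12,67/3] -> hit [14,16], descend [1, 13]
      N1 x:[31/2,18] y:[37/3,16] z:[12,64/3] -> hit [31/2,16], descend [5, 20]
        N5 x:[31/2,17] y:[37/3,14] z:[58/3,64/3] -> miss, prune
        N20 x:[33/2,18] y:[15,16] z:[12,18] -> miss, prune
      N13 x:[14,37/2] y:[11,37/3] z:[61/3,67/3] -> miss, prune
  N11 x:[-3/2,27/2] y:[35/3,21] z:[12,68/3] -> hit [12,27/2], descend [15, 19]
    N15 x:[-3/2,27/2] y:[12,21] z:[12,55/3] -> hit [12,27/2], descend [4, 17]
      N4 x:[-3/2,7] y:[12,46/3] z:[44/3,55/3] -> miss, prune
      N17 x:[11,27/2] y:[59/3,21] z:[12,40/3] -> miss, prune
    N19 x:[-3/2,17/2] y:[35/3,59/3] z:[52/3,68/3] -> miss, prune

Visited [0, 2, 3, 6, 12, 9, 1, 5, 20, 13, 11, 15, 4, 17, 19]. Tests: 15 box, 1 leaf. Nearest: P14.

== RESULT ==
1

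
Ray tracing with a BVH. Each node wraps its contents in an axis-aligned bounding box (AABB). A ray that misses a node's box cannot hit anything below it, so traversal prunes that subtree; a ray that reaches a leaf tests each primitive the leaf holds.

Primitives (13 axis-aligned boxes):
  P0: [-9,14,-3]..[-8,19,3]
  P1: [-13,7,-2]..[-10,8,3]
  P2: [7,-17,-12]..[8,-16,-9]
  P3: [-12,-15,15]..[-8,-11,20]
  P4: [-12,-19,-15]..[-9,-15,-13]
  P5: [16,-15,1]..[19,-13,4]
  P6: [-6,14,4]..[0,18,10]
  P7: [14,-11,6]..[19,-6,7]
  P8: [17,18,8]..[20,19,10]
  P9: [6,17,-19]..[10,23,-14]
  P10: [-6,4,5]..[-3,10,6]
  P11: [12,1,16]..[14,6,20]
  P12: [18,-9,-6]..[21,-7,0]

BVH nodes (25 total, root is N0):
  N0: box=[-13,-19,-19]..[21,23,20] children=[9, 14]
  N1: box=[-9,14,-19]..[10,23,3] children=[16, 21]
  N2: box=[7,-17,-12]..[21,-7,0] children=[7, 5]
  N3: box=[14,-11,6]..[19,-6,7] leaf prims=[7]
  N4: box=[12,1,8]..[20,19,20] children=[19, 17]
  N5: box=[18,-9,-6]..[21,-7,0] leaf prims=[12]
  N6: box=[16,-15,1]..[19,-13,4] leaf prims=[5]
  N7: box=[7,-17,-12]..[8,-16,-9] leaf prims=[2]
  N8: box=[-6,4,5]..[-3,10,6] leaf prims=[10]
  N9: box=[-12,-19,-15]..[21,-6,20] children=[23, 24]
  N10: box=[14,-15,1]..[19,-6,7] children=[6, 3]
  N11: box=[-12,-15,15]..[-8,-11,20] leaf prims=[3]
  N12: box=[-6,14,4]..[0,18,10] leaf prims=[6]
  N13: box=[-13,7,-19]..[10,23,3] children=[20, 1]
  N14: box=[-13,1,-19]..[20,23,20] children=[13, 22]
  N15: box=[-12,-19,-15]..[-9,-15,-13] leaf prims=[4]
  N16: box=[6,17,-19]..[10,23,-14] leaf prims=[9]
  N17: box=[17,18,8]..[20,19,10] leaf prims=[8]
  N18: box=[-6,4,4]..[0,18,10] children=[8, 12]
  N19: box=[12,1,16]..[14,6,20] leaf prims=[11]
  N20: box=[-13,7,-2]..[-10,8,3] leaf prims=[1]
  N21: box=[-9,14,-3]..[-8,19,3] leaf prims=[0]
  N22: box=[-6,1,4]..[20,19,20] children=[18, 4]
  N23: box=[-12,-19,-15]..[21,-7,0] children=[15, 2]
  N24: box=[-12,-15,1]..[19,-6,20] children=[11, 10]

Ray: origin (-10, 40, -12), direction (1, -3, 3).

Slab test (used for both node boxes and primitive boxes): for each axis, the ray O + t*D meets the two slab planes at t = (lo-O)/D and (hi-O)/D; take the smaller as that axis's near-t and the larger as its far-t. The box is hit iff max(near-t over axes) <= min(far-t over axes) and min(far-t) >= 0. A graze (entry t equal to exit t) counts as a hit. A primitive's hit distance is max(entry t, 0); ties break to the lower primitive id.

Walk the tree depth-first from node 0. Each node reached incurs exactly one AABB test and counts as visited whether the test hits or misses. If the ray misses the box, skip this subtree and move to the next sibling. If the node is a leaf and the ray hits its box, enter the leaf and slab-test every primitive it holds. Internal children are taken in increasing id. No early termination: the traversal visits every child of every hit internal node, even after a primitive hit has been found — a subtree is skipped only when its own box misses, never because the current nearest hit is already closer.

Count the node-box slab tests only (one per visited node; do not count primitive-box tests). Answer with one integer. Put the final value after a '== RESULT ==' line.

Traverse from the root:
N0 x:[-3,31] y:[17/3,59/3] z:[-7/3,32/3] -> hit [17/3,32/3], descend [9, 14]
  N9 x:[-2,31] y:[46/3,59/3] z:[-1,32/3] -> miss, prune
  N14 x:[-3,30] y:[17/3,13] z:[-7/3,32/3] -> hit [17/3,32/3], descend [13, 22]
    N13 x:[-3,20] y:[17/3,11] z:[-7/3,5] -> miss, prune
    N22 x:[4,30] y:[7,13] z:[16/3,32/3] -> hit [7,32/3], descend [4, 18]
      N4 x:[22,30] y:[7,13] z:[20/3,32/3] -> miss, prune
      N18 x:[4,10] y:[22/3,12] z:[16/3,22/3] -> hit [22/3,22/3], descend [8, 12]
        N8 x:[4,7] y:[10,12] z:[17/3,6] -> miss, prune
        N12 x:[4,10] y:[22/3,26/3] z:[16/3,22/3] -> hit [22/3,22/3] leaf, test {P6@t=22/3}

9 AABB tests over nodes [0, 9, 14, 13, 22, 4, 18, 8, 12]; 1 leaf entered; closest P6.

== RESULT ==
9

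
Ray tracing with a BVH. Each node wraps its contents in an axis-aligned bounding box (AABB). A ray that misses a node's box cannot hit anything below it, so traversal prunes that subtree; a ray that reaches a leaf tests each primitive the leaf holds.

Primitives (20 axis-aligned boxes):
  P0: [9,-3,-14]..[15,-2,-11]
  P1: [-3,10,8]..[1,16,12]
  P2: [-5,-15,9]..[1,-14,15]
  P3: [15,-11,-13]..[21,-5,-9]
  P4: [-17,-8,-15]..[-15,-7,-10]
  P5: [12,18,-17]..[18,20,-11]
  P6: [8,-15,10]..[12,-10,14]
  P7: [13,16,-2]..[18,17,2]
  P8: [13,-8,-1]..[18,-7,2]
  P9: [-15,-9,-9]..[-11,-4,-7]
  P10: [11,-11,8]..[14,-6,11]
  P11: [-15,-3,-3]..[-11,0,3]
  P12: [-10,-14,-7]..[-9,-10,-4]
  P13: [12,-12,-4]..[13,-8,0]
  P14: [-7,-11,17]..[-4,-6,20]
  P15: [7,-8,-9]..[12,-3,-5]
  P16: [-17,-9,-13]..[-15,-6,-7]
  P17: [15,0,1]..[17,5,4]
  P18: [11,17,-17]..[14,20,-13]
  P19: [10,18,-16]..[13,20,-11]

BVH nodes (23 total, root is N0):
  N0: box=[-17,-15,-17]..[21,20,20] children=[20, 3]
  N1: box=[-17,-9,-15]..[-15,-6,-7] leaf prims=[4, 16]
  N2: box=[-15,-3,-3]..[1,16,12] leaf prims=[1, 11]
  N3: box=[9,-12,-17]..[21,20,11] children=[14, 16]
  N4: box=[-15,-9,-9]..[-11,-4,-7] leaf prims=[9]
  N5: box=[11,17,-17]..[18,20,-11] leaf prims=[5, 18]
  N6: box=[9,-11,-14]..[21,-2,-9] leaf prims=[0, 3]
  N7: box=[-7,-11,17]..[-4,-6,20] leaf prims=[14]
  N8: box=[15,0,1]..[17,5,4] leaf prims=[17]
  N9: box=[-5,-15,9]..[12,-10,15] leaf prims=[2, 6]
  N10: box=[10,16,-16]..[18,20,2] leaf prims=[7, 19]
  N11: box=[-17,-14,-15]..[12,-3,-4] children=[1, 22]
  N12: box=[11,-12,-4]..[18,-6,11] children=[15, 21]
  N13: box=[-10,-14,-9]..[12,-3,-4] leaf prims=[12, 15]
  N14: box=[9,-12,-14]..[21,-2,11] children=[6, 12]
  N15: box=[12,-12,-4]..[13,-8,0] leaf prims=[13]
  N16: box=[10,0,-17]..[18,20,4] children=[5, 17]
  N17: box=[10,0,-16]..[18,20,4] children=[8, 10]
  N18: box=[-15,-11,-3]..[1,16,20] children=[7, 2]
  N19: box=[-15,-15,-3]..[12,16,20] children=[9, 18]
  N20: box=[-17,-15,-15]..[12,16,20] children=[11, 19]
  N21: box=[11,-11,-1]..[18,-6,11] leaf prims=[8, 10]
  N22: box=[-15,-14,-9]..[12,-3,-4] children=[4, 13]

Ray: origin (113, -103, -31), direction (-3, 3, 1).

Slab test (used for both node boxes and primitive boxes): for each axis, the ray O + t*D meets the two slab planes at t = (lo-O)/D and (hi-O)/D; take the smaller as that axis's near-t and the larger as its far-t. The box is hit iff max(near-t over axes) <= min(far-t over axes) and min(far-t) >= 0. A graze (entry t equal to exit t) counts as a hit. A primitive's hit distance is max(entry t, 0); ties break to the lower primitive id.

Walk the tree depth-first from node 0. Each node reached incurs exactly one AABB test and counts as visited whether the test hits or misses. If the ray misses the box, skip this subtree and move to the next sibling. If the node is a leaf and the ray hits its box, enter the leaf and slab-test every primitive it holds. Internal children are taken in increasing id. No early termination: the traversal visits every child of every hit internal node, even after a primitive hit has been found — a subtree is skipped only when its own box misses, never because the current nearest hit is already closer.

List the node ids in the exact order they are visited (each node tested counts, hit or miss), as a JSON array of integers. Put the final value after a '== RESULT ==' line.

Trace the traversal:
N0 x:[92/3,130/3] y:[88/3,41] z:[14,51] -> hit [92/3,41], descend [3, 20]
  N3 x:[92/3,104/3] y:[91/3,41] z:[14,42] -> hit [92/3,104/3], descend [14, 16]
    N14 x:[92/3,104/3] y:[91/3,101/3] z:[17,42] -> hit [92/3,101/3], descend [6, 12]
      N6 x:[92/3,104/3] y:[92/3,101/3] z:[17,22] -> miss, prune
      N12 x:[95/3,34] y:[91/3,97/3] z:[27,42] -> hit [95/3,97/3], descend [15, 21]
        N15 x:[100/3,101/3] y:[91/3,95/3] z:[27,31] -> miss, prune
        N21 x:[95/3,34] y:[92/3,97/3] z:[30,42] -> hit [95/3,97/3] leaf, test {P8@t=95/3, P10(miss)}
    N16 x:[95/3,103/3] y:[103/3,41] z:[14,35] -> hit [103/3,103/3], descend [5, 17]
      N5 x:[95/3,34] y:[40,41] z:[14,20] -> miss, prune
      N17 x:[95/3,103/3] y:[103/3,41] z:[15,35] -> hit [103/3,103/3], descend [8, 10]
        N8 x:[32,98/3] y:[103/3,36] z:[32,35] -> miss, prune
        N10 x:[95/3,103/3] y:[119/3,41] z:[15,33] -> miss, prune
  N20 x:[101/3,130/3] y:[88/3,119/3] z:[16,51] -> hit [101/3,119/3], descend [11, 19]
    N11 x:[101/3,130/3] y:[89/3,100/3] z:[16,27] -> miss, prune
    N19 x:[101/3,128/3] y:[88/3,119/3] z:[28,51] -> hit [101/3,119/3], descend [9, 18]
      N9 x:[101/3,118/3] y:[88/3,31] z:[40,46] -> miss, prune
      N18 x:[112/3,128/3] y:[92/3,119/3] z:[28,51] -> hit [112/3,119/3], descend [2, 7]
        N2 x:[112/3,128/3] y:[100/3,119/3] z:[28,43] -> hit [112/3,119/3] leaf, test {P1(miss), P11(miss)}
        N7 x:[39,40] y:[92/3,97/3] z:[48,51] -> miss, prune

19 AABB tests over nodes [0, 3, 14, 6, 12, 15, 21, 16, 5, 17, 8, 10, 20, 11, 19, 9, 18, 2, 7]; 2 leaves entered; closest P8.

== RESULT ==
[0, 3, 14, 6, 12, 15, 21, 16, 5, 17, 8, 10, 20, 11, 19, 9, 18, 2, 7]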